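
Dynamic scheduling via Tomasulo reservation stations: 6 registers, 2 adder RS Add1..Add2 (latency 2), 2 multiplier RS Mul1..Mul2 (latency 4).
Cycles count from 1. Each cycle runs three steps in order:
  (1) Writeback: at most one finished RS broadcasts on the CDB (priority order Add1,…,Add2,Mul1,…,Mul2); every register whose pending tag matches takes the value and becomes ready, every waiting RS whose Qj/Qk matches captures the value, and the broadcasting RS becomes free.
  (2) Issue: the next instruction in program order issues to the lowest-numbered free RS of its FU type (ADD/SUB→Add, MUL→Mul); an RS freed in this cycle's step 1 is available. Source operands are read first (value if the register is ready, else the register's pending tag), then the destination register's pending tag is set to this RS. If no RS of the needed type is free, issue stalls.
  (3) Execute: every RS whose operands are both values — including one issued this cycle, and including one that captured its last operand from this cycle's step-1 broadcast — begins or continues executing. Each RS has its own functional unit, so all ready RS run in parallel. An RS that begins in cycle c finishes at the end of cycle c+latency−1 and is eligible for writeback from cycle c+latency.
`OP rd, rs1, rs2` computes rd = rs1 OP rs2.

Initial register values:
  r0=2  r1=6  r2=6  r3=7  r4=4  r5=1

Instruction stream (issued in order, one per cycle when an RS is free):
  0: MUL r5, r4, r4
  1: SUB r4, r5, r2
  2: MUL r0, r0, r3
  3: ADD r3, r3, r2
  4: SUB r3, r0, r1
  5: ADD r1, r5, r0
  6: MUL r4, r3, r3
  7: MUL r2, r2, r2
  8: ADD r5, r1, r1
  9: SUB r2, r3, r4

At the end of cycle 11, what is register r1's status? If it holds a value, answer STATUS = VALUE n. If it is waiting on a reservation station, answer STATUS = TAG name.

STATUS = VALUE 30

cycle 1: issue MUL r5<-Mul1 // r0:2,r1:6,r2:6,r3:7,r4:4,r5:Mul1
cycle 2: issue SUB r4<-Add1 // r0:2,r1:6,r2:6,r3:7,r4:Add1,r5:Mul1
cycle 3: issue MUL r0<-Mul2 // r0:Mul2,r1:6,r2:6,r3:7,r4:Add1,r5:Mul1
cycle 4: issue ADD r3<-Add2 // r0:Mul2,r1:6,r2:6,r3:Add2,r4:Add1,r5:Mul1
cycle 5: CDB Mul1=16; stall // r0:Mul2,r1:6,r2:6,r3:Add2,r4:Add1,r5:16
cycle 6: CDB Add2=13; issue SUB r3<-Add2 // r0:Mul2,r1:6,r2:6,r3:Add2,r4:Add1,r5:16
cycle 7: CDB Add1=10; issue ADD r1<-Add1 // r0:Mul2,r1:Add1,r2:6,r3:Add2,r4:10,r5:16
cycle 8: CDB Mul2=14; issue MUL r4<-Mul1 // r0:14,r1:Add1,r2:6,r3:Add2,r4:Mul1,r5:16
cycle 9: issue MUL r2<-Mul2 // r0:14,r1:Add1,r2:Mul2,r3:Add2,r4:Mul1,r5:16
cycle 10: CDB Add1=30; issue ADD r5<-Add1 // r0:14,r1:30,r2:Mul2,r3:Add2,r4:Mul1,r5:Add1
cycle 11: CDB Add2=8; issue SUB r2<-Add2 // r0:14,r1:30,r2:Add2,r3:8,r4:Mul1,r5:Add1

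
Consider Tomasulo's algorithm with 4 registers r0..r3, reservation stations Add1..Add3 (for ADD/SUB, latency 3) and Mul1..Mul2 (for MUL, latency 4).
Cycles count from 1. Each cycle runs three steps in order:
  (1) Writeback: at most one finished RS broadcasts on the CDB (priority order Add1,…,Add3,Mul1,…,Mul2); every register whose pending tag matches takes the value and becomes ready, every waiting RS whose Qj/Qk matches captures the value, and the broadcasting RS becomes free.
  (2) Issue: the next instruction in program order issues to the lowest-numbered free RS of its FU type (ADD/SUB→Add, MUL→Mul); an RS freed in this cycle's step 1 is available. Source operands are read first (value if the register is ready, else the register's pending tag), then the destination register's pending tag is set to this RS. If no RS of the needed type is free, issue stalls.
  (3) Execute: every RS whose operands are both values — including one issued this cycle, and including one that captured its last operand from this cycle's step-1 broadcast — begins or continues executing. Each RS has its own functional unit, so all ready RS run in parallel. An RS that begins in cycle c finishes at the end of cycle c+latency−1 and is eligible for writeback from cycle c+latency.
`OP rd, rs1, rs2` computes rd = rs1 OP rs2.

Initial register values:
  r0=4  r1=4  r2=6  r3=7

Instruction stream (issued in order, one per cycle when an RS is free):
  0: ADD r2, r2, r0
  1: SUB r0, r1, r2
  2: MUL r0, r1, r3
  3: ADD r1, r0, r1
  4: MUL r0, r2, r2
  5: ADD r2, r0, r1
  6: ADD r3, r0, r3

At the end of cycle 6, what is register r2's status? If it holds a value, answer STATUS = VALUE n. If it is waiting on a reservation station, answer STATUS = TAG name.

cycle 1: issue ADD r2<-Add1 // r0:4,r1:4,r2:Add1,r3:7
cycle 2: issue SUB r0<-Add2 // r0:Add2,r1:4,r2:Add1,r3:7
cycle 3: issue MUL r0<-Mul1 // r0:Mul1,r1:4,r2:Add1,r3:7
cycle 4: CDB Add1=10; issue ADD r1<-Add1 // r0:Mul1,r1:Add1,r2:10,r3:7
cycle 5: issue MUL r0<-Mul2 // r0:Mul2,r1:Add1,r2:10,r3:7
cycle 6: issue ADD r2<-Add3 // r0:Mul2,r1:Add1,r2:Add3,r3:7

STATUS = TAG Add3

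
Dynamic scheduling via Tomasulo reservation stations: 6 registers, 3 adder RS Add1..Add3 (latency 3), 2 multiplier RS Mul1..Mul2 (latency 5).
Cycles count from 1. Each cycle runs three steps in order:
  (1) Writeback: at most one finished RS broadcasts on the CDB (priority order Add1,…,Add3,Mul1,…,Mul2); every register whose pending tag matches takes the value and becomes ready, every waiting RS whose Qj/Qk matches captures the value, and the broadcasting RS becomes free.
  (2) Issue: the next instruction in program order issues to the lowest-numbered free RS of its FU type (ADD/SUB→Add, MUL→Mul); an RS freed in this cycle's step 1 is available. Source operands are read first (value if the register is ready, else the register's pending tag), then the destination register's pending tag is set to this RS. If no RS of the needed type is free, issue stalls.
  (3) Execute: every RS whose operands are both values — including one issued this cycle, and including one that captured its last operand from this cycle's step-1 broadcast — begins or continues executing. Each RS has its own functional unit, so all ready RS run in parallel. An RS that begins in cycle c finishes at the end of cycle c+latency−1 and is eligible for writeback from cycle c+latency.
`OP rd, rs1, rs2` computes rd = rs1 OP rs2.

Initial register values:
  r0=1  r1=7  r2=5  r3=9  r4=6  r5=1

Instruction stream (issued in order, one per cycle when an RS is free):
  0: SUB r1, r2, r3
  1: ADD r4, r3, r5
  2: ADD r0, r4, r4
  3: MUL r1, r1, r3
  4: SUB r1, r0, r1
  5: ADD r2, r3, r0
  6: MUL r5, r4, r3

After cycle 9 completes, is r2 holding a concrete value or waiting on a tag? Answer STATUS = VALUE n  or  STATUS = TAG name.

  c1: issue SUB r1<-Add1  regs: r0:1,r1:Add1,r2:5,r3:9,r4:6,r5:1
  c2: issue ADD r4<-Add2  regs: r0:1,r1:Add1,r2:5,r3:9,r4:Add2,r5:1
  c3: issue ADD r0<-Add3  regs: r0:Add3,r1:Add1,r2:5,r3:9,r4:Add2,r5:1
  c4: CDB Add1=-4; issue MUL r1<-Mul1  regs: r0:Add3,r1:Mul1,r2:5,r3:9,r4:Add2,r5:1
  c5: CDB Add2=10; issue SUB r1<-Add1  regs: r0:Add3,r1:Add1,r2:5,r3:9,r4:10,r5:1
  c6: issue ADD r2<-Add2  regs: r0:Add3,r1:Add1,r2:Add2,r3:9,r4:10,r5:1
  c7: issue MUL r5<-Mul2  regs: r0:Add3,r1:Add1,r2:Add2,r3:9,r4:10,r5:Mul2
  c8: CDB Add3=20  regs: r0:20,r1:Add1,r2:Add2,r3:9,r4:10,r5:Mul2
  c9: CDB Mul1=-36  regs: r0:20,r1:Add1,r2:Add2,r3:9,r4:10,r5:Mul2

STATUS = TAG Add2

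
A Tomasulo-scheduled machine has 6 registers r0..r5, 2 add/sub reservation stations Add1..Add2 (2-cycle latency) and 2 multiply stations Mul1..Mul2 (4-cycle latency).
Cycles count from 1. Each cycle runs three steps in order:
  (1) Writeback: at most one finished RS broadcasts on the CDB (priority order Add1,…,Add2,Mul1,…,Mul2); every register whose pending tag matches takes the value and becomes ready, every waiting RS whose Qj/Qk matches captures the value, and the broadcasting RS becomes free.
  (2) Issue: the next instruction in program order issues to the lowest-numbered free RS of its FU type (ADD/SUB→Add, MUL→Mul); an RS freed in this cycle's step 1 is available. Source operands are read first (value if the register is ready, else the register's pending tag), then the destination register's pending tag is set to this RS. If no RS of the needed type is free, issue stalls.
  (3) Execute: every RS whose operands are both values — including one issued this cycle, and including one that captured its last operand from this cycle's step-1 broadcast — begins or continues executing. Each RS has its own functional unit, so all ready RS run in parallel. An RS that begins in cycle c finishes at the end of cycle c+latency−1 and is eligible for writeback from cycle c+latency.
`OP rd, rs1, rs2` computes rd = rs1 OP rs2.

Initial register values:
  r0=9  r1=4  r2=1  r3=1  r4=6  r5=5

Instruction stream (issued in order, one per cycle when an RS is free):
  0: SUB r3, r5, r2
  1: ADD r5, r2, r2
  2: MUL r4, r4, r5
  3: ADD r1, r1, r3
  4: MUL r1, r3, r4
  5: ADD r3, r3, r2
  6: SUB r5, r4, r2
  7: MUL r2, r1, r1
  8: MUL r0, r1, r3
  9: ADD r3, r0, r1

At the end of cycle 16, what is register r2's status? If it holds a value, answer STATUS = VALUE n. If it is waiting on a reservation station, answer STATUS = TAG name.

c1: issue SUB r3<-Add1 | r0:9,r1:4,r2:1,r3:Add1,r4:6,r5:5
c2: issue ADD r5<-Add2 | r0:9,r1:4,r2:1,r3:Add1,r4:6,r5:Add2
c3: CDB Add1=4; issue MUL r4<-Mul1 | r0:9,r1:4,r2:1,r3:4,r4:Mul1,r5:Add2
c4: CDB Add2=2; issue ADD r1<-Add1 | r0:9,r1:Add1,r2:1,r3:4,r4:Mul1,r5:2
c5: issue MUL r1<-Mul2 | r0:9,r1:Mul2,r2:1,r3:4,r4:Mul1,r5:2
c6: CDB Add1=8; issue ADD r3<-Add1 | r0:9,r1:Mul2,r2:1,r3:Add1,r4:Mul1,r5:2
c7: issue SUB r5<-Add2 | r0:9,r1:Mul2,r2:1,r3:Add1,r4:Mul1,r5:Add2
c8: CDB Add1=5; stall | r0:9,r1:Mul2,r2:1,r3:5,r4:Mul1,r5:Add2
c9: CDB Mul1=12; issue MUL r2<-Mul1 | r0:9,r1:Mul2,r2:Mul1,r3:5,r4:12,r5:Add2
c10: stall | r0:9,r1:Mul2,r2:Mul1,r3:5,r4:12,r5:Add2
c11: CDB Add2=11; stall | r0:9,r1:Mul2,r2:Mul1,r3:5,r4:12,r5:11
c12: stall | r0:9,r1:Mul2,r2:Mul1,r3:5,r4:12,r5:11
c13: CDB Mul2=48; issue MUL r0<-Mul2 | r0:Mul2,r1:48,r2:Mul1,r3:5,r4:12,r5:11
c14: issue ADD r3<-Add1 | r0:Mul2,r1:48,r2:Mul1,r3:Add1,r4:12,r5:11
c15: - | r0:Mul2,r1:48,r2:Mul1,r3:Add1,r4:12,r5:11
c16: - | r0:Mul2,r1:48,r2:Mul1,r3:Add1,r4:12,r5:11

STATUS = TAG Mul1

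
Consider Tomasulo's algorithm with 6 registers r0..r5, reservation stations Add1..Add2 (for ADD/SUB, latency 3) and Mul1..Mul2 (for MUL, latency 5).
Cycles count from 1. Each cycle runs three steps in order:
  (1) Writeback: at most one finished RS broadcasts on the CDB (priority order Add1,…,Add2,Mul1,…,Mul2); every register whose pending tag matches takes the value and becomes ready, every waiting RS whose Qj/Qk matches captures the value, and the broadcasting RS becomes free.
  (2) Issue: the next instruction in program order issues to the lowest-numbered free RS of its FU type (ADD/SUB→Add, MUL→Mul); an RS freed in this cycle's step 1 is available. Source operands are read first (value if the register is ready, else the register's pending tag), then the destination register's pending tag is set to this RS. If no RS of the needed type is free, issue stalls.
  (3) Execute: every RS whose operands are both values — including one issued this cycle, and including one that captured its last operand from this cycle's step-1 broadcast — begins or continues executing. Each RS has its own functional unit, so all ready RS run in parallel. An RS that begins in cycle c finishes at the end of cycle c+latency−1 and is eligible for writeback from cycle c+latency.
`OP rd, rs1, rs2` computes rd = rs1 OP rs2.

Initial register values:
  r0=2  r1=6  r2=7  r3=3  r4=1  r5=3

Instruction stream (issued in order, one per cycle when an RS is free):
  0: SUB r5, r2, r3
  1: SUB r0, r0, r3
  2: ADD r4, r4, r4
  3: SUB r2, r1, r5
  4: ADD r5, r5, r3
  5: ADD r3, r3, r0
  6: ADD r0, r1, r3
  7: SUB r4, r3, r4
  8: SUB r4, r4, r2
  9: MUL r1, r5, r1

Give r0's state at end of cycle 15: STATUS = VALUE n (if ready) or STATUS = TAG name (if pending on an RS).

c1: issue SUB r5<-Add1 | r0:2,r1:6,r2:7,r3:3,r4:1,r5:Add1
c2: issue SUB r0<-Add2 | r0:Add2,r1:6,r2:7,r3:3,r4:1,r5:Add1
c3: stall | r0:Add2,r1:6,r2:7,r3:3,r4:1,r5:Add1
c4: CDB Add1=4; issue ADD r4<-Add1 | r0:Add2,r1:6,r2:7,r3:3,r4:Add1,r5:4
c5: CDB Add2=-1; issue SUB r2<-Add2 | r0:-1,r1:6,r2:Add2,r3:3,r4:Add1,r5:4
c6: stall | r0:-1,r1:6,r2:Add2,r3:3,r4:Add1,r5:4
c7: CDB Add1=2; issue ADD r5<-Add1 | r0:-1,r1:6,r2:Add2,r3:3,r4:2,r5:Add1
c8: CDB Add2=2; issue ADD r3<-Add2 | r0:-1,r1:6,r2:2,r3:Add2,r4:2,r5:Add1
c9: stall | r0:-1,r1:6,r2:2,r3:Add2,r4:2,r5:Add1
c10: CDB Add1=7; issue ADD r0<-Add1 | r0:Add1,r1:6,r2:2,r3:Add2,r4:2,r5:7
c11: CDB Add2=2; issue SUB r4<-Add2 | r0:Add1,r1:6,r2:2,r3:2,r4:Add2,r5:7
c12: stall | r0:Add1,r1:6,r2:2,r3:2,r4:Add2,r5:7
c13: stall | r0:Add1,r1:6,r2:2,r3:2,r4:Add2,r5:7
c14: CDB Add1=8; issue SUB r4<-Add1 | r0:8,r1:6,r2:2,r3:2,r4:Add1,r5:7
c15: CDB Add2=0; issue MUL r1<-Mul1 | r0:8,r1:Mul1,r2:2,r3:2,r4:Add1,r5:7

STATUS = VALUE 8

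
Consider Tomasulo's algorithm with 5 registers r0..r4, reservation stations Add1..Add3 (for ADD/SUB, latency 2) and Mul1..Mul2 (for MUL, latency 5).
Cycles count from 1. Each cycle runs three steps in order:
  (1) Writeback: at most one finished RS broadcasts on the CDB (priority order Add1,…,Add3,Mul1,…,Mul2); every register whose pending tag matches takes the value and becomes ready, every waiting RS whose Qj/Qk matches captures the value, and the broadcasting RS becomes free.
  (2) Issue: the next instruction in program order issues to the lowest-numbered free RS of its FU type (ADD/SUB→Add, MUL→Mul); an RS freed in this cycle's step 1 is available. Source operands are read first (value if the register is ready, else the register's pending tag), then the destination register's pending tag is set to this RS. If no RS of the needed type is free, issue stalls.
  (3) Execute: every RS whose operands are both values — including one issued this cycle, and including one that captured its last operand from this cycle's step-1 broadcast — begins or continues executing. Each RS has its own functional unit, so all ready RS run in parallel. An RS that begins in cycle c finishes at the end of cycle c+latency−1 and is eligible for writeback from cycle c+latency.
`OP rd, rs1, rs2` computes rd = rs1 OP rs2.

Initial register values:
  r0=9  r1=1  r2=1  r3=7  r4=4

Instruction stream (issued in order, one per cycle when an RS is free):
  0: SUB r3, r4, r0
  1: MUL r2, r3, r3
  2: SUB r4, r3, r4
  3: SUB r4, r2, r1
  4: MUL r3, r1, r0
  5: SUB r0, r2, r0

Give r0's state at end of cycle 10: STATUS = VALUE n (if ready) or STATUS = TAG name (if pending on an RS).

STATUS = VALUE 16

c1: issue SUB r3<-Add1 | r0:9,r1:1,r2:1,r3:Add1,r4:4
c2: issue MUL r2<-Mul1 | r0:9,r1:1,r2:Mul1,r3:Add1,r4:4
c3: CDB Add1=-5; issue SUB r4<-Add1 | r0:9,r1:1,r2:Mul1,r3:-5,r4:Add1
c4: issue SUB r4<-Add2 | r0:9,r1:1,r2:Mul1,r3:-5,r4:Add2
c5: CDB Add1=-9; issue MUL r3<-Mul2 | r0:9,r1:1,r2:Mul1,r3:Mul2,r4:Add2
c6: issue SUB r0<-Add1 | r0:Add1,r1:1,r2:Mul1,r3:Mul2,r4:Add2
c7: - | r0:Add1,r1:1,r2:Mul1,r3:Mul2,r4:Add2
c8: CDB Mul1=25 | r0:Add1,r1:1,r2:25,r3:Mul2,r4:Add2
c9: - | r0:Add1,r1:1,r2:25,r3:Mul2,r4:Add2
c10: CDB Add1=16 | r0:16,r1:1,r2:25,r3:Mul2,r4:Add2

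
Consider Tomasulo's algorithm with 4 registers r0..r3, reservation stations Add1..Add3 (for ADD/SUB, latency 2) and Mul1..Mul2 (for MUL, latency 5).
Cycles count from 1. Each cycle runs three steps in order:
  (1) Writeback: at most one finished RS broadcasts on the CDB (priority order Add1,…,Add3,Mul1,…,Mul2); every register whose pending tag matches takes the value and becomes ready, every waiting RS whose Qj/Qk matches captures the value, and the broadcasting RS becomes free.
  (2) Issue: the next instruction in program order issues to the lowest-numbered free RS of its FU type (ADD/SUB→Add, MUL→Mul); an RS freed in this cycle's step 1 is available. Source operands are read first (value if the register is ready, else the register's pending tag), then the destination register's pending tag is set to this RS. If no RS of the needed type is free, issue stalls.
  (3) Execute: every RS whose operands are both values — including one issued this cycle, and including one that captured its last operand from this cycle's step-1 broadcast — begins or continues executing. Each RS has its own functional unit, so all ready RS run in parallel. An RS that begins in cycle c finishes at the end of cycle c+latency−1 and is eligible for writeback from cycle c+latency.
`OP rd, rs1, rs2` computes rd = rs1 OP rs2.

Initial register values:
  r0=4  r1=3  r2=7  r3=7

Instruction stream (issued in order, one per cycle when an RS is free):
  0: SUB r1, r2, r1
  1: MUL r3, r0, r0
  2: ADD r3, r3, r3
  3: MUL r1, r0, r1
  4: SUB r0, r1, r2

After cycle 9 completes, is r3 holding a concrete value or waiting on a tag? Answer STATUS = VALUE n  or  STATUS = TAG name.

STATUS = VALUE 32

c1: issue SUB r1<-Add1 | r0:4,r1:Add1,r2:7,r3:7
c2: issue MUL r3<-Mul1 | r0:4,r1:Add1,r2:7,r3:Mul1
c3: CDB Add1=4; issue ADD r3<-Add1 | r0:4,r1:4,r2:7,r3:Add1
c4: issue MUL r1<-Mul2 | r0:4,r1:Mul2,r2:7,r3:Add1
c5: issue SUB r0<-Add2 | r0:Add2,r1:Mul2,r2:7,r3:Add1
c6: - | r0:Add2,r1:Mul2,r2:7,r3:Add1
c7: CDB Mul1=16 | r0:Add2,r1:Mul2,r2:7,r3:Add1
c8: - | r0:Add2,r1:Mul2,r2:7,r3:Add1
c9: CDB Add1=32 | r0:Add2,r1:Mul2,r2:7,r3:32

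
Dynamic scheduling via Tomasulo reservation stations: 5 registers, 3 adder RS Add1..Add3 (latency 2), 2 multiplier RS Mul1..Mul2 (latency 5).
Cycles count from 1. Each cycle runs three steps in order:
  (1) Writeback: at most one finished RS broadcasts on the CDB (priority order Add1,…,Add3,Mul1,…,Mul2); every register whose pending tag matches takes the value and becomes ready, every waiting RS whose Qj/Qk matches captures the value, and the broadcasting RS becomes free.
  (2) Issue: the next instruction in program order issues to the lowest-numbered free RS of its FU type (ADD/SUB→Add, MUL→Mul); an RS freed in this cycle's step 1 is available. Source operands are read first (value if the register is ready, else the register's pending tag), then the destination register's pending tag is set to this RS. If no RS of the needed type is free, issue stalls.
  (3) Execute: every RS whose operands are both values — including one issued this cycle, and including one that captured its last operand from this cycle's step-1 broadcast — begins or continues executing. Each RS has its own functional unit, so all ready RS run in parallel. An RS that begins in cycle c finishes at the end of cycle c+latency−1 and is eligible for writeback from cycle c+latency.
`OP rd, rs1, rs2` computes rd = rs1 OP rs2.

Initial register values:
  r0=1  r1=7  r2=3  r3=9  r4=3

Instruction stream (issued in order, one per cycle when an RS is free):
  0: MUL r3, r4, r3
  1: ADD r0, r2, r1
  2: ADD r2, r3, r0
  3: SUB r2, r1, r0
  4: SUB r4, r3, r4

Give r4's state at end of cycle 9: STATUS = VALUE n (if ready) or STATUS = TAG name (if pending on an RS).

c1: issue MUL r3<-Mul1 | r0:1,r1:7,r2:3,r3:Mul1,r4:3
c2: issue ADD r0<-Add1 | r0:Add1,r1:7,r2:3,r3:Mul1,r4:3
c3: issue ADD r2<-Add2 | r0:Add1,r1:7,r2:Add2,r3:Mul1,r4:3
c4: CDB Add1=10; issue SUB r2<-Add1 | r0:10,r1:7,r2:Add1,r3:Mul1,r4:3
c5: issue SUB r4<-Add3 | r0:10,r1:7,r2:Add1,r3:Mul1,r4:Add3
c6: CDB Add1=-3 | r0:10,r1:7,r2:-3,r3:Mul1,r4:Add3
c7: CDB Mul1=27 | r0:10,r1:7,r2:-3,r3:27,r4:Add3
c8: - | r0:10,r1:7,r2:-3,r3:27,r4:Add3
c9: CDB Add2=37 | r0:10,r1:7,r2:-3,r3:27,r4:Add3

STATUS = TAG Add3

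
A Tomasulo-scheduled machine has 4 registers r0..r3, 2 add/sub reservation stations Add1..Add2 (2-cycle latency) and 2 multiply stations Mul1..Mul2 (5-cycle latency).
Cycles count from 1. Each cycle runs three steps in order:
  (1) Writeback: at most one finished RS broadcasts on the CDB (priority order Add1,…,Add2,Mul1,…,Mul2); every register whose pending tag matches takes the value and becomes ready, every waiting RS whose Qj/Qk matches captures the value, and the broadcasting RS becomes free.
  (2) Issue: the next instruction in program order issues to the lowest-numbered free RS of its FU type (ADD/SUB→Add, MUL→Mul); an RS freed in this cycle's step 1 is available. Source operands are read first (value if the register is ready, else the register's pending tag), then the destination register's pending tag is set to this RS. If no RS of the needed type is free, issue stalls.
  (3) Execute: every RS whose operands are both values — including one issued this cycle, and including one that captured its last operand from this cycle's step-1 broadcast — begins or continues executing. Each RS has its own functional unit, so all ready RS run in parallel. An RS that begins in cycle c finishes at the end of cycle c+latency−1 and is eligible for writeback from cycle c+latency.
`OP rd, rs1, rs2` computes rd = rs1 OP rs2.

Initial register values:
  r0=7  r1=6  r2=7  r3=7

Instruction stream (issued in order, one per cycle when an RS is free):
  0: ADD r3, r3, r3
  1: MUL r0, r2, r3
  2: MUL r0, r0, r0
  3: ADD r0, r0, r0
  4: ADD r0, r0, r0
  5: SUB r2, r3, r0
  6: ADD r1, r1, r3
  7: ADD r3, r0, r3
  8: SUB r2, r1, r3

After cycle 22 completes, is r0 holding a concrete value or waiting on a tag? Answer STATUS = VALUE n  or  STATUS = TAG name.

  c1: issue ADD r3<-Add1  regs: r0:7,r1:6,r2:7,r3:Add1
  c2: issue MUL r0<-Mul1  regs: r0:Mul1,r1:6,r2:7,r3:Add1
  c3: CDB Add1=14; issue MUL r0<-Mul2  regs: r0:Mul2,r1:6,r2:7,r3:14
  c4: issue ADD r0<-Add1  regs: r0:Add1,r1:6,r2:7,r3:14
  c5: issue ADD r0<-Add2  regs: r0:Add2,r1:6,r2:7,r3:14
  c6: stall  regs: r0:Add2,r1:6,r2:7,r3:14
  c7: stall  regs: r0:Add2,r1:6,r2:7,r3:14
  c8: CDB Mul1=98; stall  regs: r0:Add2,r1:6,r2:7,r3:14
  c9: stall  regs: r0:Add2,r1:6,r2:7,r3:14
  c10: stall  regs: r0:Add2,r1:6,r2:7,r3:14
  c11: stall  regs: r0:Add2,r1:6,r2:7,r3:14
  c12: stall  regs: r0:Add2,r1:6,r2:7,r3:14
  c13: CDB Mul2=9604; stall  regs: r0:Add2,r1:6,r2:7,r3:14
  c14: stall  regs: r0:Add2,r1:6,r2:7,r3:14
  c15: CDB Add1=19208; issue SUB r2<-Add1  regs: r0:Add2,r1:6,r2:Add1,r3:14
  c16: stall  regs: r0:Add2,r1:6,r2:Add1,r3:14
  c17: CDB Add2=38416; issue ADD r1<-Add2  regs: r0:38416,r1:Add2,r2:Add1,r3:14
  c18: stall  regs: r0:38416,r1:Add2,r2:Add1,r3:14
  c19: CDB Add1=-38402; issue ADD r3<-Add1  regs: r0:38416,r1:Add2,r2:-38402,r3:Add1
  c20: CDB Add2=20; issue SUB r2<-Add2  regs: r0:38416,r1:20,r2:Add2,r3:Add1
  c21: CDB Add1=38430  regs: r0:38416,r1:20,r2:Add2,r3:38430
  c22: -  regs: r0:38416,r1:20,r2:Add2,r3:38430

STATUS = VALUE 38416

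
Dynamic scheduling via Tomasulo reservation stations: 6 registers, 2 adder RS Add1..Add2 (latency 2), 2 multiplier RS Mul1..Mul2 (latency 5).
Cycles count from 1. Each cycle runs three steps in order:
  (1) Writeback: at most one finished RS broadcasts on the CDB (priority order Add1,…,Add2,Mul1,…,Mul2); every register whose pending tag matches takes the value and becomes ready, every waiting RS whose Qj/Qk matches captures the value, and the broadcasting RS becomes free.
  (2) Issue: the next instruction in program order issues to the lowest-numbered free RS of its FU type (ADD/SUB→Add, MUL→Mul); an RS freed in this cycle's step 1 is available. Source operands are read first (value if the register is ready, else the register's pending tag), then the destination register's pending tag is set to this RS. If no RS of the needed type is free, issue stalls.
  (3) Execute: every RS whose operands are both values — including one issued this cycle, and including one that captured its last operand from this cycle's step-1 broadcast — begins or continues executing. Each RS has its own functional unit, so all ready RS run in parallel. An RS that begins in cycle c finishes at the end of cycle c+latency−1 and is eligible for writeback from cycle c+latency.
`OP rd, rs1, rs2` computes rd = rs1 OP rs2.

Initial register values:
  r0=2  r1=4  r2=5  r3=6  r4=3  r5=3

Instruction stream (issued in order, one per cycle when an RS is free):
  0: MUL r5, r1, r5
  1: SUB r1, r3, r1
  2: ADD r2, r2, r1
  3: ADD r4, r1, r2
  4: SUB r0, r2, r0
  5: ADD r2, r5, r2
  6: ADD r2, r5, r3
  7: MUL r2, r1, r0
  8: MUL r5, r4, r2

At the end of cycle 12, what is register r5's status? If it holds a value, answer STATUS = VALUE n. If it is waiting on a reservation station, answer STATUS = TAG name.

STATUS = TAG Mul2

c1: issue MUL r5<-Mul1 | r0:2,r1:4,r2:5,r3:6,r4:3,r5:Mul1
c2: issue SUB r1<-Add1 | r0:2,r1:Add1,r2:5,r3:6,r4:3,r5:Mul1
c3: issue ADD r2<-Add2 | r0:2,r1:Add1,r2:Add2,r3:6,r4:3,r5:Mul1
c4: CDB Add1=2; issue ADD r4<-Add1 | r0:2,r1:2,r2:Add2,r3:6,r4:Add1,r5:Mul1
c5: stall | r0:2,r1:2,r2:Add2,r3:6,r4:Add1,r5:Mul1
c6: CDB Add2=7; issue SUB r0<-Add2 | r0:Add2,r1:2,r2:7,r3:6,r4:Add1,r5:Mul1
c7: CDB Mul1=12; stall | r0:Add2,r1:2,r2:7,r3:6,r4:Add1,r5:12
c8: CDB Add1=9; issue ADD r2<-Add1 | r0:Add2,r1:2,r2:Add1,r3:6,r4:9,r5:12
c9: CDB Add2=5; issue ADD r2<-Add2 | r0:5,r1:2,r2:Add2,r3:6,r4:9,r5:12
c10: CDB Add1=19; issue MUL r2<-Mul1 | r0:5,r1:2,r2:Mul1,r3:6,r4:9,r5:12
c11: CDB Add2=18; issue MUL r5<-Mul2 | r0:5,r1:2,r2:Mul1,r3:6,r4:9,r5:Mul2
c12: - | r0:5,r1:2,r2:Mul1,r3:6,r4:9,r5:Mul2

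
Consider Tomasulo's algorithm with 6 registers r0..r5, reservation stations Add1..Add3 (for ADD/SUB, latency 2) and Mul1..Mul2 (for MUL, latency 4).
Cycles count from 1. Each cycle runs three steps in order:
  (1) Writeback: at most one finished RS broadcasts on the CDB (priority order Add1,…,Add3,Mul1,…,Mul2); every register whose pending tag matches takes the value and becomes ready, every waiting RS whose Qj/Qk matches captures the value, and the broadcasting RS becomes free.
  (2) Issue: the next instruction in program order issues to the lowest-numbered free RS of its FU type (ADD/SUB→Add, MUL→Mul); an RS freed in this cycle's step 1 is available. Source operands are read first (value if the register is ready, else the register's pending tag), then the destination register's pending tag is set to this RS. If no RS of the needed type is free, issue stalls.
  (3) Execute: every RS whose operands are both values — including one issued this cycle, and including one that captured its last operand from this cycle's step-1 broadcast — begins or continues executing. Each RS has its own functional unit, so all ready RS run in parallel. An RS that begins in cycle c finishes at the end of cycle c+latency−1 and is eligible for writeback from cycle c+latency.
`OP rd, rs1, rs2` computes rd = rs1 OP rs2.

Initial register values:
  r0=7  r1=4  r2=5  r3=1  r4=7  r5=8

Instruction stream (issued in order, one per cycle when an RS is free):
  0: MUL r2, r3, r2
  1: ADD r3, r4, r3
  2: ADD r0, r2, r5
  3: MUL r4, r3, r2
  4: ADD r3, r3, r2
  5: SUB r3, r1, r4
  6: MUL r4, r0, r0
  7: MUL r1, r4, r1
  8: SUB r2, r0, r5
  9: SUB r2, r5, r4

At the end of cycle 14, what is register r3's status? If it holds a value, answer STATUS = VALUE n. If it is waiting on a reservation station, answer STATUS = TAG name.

  c1: issue MUL r2<-Mul1  regs: r0:7,r1:4,r2:Mul1,r3:1,r4:7,r5:8
  c2: issue ADD r3<-Add1  regs: r0:7,r1:4,r2:Mul1,r3:Add1,r4:7,r5:8
  c3: issue ADD r0<-Add2  regs: r0:Add2,r1:4,r2:Mul1,r3:Add1,r4:7,r5:8
  c4: CDB Add1=8; issue MUL r4<-Mul2  regs: r0:Add2,r1:4,r2:Mul1,r3:8,r4:Mul2,r5:8
  c5: CDB Mul1=5; issue ADD r3<-Add1  regs: r0:Add2,r1:4,r2:5,r3:Add1,r4:Mul2,r5:8
  c6: issue SUB r3<-Add3  regs: r0:Add2,r1:4,r2:5,r3:Add3,r4:Mul2,r5:8
  c7: CDB Add1=13; issue MUL r4<-Mul1  regs: r0:Add2,r1:4,r2:5,r3:Add3,r4:Mul1,r5:8
  c8: CDB Add2=13; stall  regs: r0:13,r1:4,r2:5,r3:Add3,r4:Mul1,r5:8
  c9: CDB Mul2=40; issue MUL r1<-Mul2  regs: r0:13,r1:Mul2,r2:5,r3:Add3,r4:Mul1,r5:8
  c10: issue SUB r2<-Add1  regs: r0:13,r1:Mul2,r2:Add1,r3:Add3,r4:Mul1,r5:8
  c11: CDB Add3=-36; issue SUB r2<-Add2  regs: r0:13,r1:Mul2,r2:Add2,r3:-36,r4:Mul1,r5:8
  c12: CDB Add1=5  regs: r0:13,r1:Mul2,r2:Add2,r3:-36,r4:Mul1,r5:8
  c13: CDB Mul1=169  regs: r0:13,r1:Mul2,r2:Add2,r3:-36,r4:169,r5:8
  c14: -  regs: r0:13,r1:Mul2,r2:Add2,r3:-36,r4:169,r5:8

STATUS = VALUE -36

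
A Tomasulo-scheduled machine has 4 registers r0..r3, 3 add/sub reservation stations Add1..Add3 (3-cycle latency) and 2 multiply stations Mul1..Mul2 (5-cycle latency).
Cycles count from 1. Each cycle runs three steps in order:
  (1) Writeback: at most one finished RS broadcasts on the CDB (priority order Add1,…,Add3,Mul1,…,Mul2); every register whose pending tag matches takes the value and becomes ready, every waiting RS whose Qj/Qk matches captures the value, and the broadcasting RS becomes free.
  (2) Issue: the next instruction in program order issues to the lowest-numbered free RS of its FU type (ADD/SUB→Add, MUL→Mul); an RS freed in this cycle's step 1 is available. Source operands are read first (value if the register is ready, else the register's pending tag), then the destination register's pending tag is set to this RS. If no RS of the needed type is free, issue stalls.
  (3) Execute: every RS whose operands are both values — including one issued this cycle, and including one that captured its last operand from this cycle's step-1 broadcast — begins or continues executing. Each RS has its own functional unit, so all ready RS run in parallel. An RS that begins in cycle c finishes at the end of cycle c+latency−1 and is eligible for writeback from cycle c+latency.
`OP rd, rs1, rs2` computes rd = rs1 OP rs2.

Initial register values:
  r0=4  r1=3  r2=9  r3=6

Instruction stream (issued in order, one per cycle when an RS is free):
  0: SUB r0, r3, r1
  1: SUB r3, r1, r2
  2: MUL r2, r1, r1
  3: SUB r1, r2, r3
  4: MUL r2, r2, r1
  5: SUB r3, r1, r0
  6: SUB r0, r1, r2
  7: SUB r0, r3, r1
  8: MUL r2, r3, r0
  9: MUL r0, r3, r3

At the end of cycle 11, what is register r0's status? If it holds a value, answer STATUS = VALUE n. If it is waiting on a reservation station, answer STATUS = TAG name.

STATUS = TAG Add1

c1: issue SUB r0<-Add1 | r0:Add1,r1:3,r2:9,r3:6
c2: issue SUB r3<-Add2 | r0:Add1,r1:3,r2:9,r3:Add2
c3: issue MUL r2<-Mul1 | r0:Add1,r1:3,r2:Mul1,r3:Add2
c4: CDB Add1=3; issue SUB r1<-Add1 | r0:3,r1:Add1,r2:Mul1,r3:Add2
c5: CDB Add2=-6; issue MUL r2<-Mul2 | r0:3,r1:Add1,r2:Mul2,r3:-6
c6: issue SUB r3<-Add2 | r0:3,r1:Add1,r2:Mul2,r3:Add2
c7: issue SUB r0<-Add3 | r0:Add3,r1:Add1,r2:Mul2,r3:Add2
c8: CDB Mul1=9; stall | r0:Add3,r1:Add1,r2:Mul2,r3:Add2
c9: stall | r0:Add3,r1:Add1,r2:Mul2,r3:Add2
c10: stall | r0:Add3,r1:Add1,r2:Mul2,r3:Add2
c11: CDB Add1=15; issue SUB r0<-Add1 | r0:Add1,r1:15,r2:Mul2,r3:Add2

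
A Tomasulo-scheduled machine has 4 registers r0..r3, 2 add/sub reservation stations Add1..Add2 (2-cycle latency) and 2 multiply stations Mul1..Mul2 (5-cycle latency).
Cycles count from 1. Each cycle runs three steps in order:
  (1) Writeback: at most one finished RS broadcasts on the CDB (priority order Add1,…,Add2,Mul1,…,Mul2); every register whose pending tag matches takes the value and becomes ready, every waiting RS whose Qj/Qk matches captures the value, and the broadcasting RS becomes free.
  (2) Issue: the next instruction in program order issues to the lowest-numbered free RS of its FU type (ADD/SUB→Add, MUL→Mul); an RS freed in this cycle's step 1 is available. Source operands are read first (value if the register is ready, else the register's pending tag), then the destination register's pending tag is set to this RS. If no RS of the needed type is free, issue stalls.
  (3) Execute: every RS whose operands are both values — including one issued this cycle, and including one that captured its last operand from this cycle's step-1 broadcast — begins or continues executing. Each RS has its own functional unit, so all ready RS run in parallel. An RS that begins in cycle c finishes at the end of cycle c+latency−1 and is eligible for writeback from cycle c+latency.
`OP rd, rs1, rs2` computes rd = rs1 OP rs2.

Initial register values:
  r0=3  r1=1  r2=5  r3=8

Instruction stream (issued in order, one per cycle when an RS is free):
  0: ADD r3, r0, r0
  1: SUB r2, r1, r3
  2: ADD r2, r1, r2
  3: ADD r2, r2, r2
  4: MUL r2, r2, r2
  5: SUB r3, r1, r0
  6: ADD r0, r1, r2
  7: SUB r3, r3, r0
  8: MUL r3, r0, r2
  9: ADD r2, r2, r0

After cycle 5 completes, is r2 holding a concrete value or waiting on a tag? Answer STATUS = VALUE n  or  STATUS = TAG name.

STATUS = TAG Add2

cycle 1: issue ADD r3<-Add1 // r0:3,r1:1,r2:5,r3:Add1
cycle 2: issue SUB r2<-Add2 // r0:3,r1:1,r2:Add2,r3:Add1
cycle 3: CDB Add1=6; issue ADD r2<-Add1 // r0:3,r1:1,r2:Add1,r3:6
cycle 4: stall // r0:3,r1:1,r2:Add1,r3:6
cycle 5: CDB Add2=-5; issue ADD r2<-Add2 // r0:3,r1:1,r2:Add2,r3:6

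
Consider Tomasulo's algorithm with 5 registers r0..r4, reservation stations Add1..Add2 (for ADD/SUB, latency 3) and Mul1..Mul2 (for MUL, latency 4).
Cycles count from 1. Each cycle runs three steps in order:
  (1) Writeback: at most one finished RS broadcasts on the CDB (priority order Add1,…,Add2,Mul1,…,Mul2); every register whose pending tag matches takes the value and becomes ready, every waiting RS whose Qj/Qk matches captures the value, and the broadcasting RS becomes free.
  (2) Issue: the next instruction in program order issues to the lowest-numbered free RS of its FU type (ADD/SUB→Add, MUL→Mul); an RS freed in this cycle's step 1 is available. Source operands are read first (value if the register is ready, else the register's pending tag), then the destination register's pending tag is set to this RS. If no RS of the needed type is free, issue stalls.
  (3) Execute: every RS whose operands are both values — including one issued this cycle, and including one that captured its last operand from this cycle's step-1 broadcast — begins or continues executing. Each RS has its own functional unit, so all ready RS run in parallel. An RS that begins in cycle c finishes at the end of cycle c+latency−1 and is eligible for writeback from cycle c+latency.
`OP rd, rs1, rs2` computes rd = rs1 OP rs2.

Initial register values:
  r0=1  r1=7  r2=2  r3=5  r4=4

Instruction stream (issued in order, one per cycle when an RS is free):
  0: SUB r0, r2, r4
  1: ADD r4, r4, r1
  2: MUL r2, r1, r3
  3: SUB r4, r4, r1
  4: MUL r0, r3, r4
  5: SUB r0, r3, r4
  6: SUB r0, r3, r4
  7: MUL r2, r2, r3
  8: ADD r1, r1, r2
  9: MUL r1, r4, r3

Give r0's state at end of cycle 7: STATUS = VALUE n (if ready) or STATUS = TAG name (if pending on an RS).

STATUS = TAG Add2

c1: issue SUB r0<-Add1 | r0:Add1,r1:7,r2:2,r3:5,r4:4
c2: issue ADD r4<-Add2 | r0:Add1,r1:7,r2:2,r3:5,r4:Add2
c3: issue MUL r2<-Mul1 | r0:Add1,r1:7,r2:Mul1,r3:5,r4:Add2
c4: CDB Add1=-2; issue SUB r4<-Add1 | r0:-2,r1:7,r2:Mul1,r3:5,r4:Add1
c5: CDB Add2=11; issue MUL r0<-Mul2 | r0:Mul2,r1:7,r2:Mul1,r3:5,r4:Add1
c6: issue SUB r0<-Add2 | r0:Add2,r1:7,r2:Mul1,r3:5,r4:Add1
c7: CDB Mul1=35; stall | r0:Add2,r1:7,r2:35,r3:5,r4:Add1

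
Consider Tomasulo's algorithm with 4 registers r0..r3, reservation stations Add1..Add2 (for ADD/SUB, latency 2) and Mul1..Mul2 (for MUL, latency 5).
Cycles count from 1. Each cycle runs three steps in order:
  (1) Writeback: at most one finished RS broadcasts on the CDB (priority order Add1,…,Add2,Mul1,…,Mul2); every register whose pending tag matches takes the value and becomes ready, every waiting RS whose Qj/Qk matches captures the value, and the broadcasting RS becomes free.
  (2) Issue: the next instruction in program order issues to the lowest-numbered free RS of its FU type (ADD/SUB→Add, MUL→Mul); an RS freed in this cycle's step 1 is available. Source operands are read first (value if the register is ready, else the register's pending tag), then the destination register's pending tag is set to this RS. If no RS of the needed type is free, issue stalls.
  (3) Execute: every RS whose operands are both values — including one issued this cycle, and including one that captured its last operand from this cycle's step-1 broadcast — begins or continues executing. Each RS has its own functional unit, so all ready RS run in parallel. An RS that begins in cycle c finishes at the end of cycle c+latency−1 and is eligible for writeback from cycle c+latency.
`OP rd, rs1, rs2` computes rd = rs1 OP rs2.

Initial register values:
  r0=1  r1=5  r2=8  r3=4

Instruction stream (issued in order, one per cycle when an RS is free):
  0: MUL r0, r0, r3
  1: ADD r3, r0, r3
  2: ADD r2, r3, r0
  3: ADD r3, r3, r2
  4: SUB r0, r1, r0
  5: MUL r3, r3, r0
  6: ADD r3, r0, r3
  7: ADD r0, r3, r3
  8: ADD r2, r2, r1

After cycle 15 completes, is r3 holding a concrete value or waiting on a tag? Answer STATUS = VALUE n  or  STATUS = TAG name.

  c1: issue MUL r0<-Mul1  regs: r0:Mul1,r1:5,r2:8,r3:4
  c2: issue ADD r3<-Add1  regs: r0:Mul1,r1:5,r2:8,r3:Add1
  c3: issue ADD r2<-Add2  regs: r0:Mul1,r1:5,r2:Add2,r3:Add1
  c4: stall  regs: r0:Mul1,r1:5,r2:Add2,r3:Add1
  c5: stall  regs: r0:Mul1,r1:5,r2:Add2,r3:Add1
  c6: CDB Mul1=4; stall  regs: r0:4,r1:5,r2:Add2,r3:Add1
  c7: stall  regs: r0:4,r1:5,r2:Add2,r3:Add1
  c8: CDB Add1=8; issue ADD r3<-Add1  regs: r0:4,r1:5,r2:Add2,r3:Add1
  c9: stall  regs: r0:4,r1:5,r2:Add2,r3:Add1
  c10: CDB Add2=12; issue SUB r0<-Add2  regs: r0:Add2,r1:5,r2:12,r3:Add1
  c11: issue MUL r3<-Mul1  regs: r0:Add2,r1:5,r2:12,r3:Mul1
  c12: CDB Add1=20; issue ADD r3<-Add1  regs: r0:Add2,r1:5,r2:12,r3:Add1
  c13: CDB Add2=1; issue ADD r0<-Add2  regs: r0:Add2,r1:5,r2:12,r3:Add1
  c14: stall  regs: r0:Add2,r1:5,r2:12,r3:Add1
  c15: stall  regs: r0:Add2,r1:5,r2:12,r3:Add1

STATUS = TAG Add1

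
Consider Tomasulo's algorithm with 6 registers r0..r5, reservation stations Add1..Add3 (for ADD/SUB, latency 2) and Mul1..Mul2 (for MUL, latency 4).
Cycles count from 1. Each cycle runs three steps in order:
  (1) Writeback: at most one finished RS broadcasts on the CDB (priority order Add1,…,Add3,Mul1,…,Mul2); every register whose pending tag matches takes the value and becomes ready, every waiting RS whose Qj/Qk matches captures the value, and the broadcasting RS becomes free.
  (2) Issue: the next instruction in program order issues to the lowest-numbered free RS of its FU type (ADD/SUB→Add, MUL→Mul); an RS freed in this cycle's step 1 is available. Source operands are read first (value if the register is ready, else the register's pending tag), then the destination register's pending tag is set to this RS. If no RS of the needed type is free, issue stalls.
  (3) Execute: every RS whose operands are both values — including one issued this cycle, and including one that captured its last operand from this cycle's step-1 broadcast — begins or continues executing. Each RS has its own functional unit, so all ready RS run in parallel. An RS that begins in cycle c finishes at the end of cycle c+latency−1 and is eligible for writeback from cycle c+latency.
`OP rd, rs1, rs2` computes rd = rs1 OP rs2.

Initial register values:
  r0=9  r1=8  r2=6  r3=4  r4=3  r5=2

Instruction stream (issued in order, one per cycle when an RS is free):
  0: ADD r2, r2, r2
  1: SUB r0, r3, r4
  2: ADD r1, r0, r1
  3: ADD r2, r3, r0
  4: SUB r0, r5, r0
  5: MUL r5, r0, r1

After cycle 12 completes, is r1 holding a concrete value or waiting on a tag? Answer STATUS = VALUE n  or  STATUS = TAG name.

STATUS = VALUE 9

  c1: issue ADD r2<-Add1  regs: r0:9,r1:8,r2:Add1,r3:4,r4:3,r5:2
  c2: issue SUB r0<-Add2  regs: r0:Add2,r1:8,r2:Add1,r3:4,r4:3,r5:2
  c3: CDB Add1=12; issue ADD r1<-Add1  regs: r0:Add2,r1:Add1,r2:12,r3:4,r4:3,r5:2
  c4: CDB Add2=1; issue ADD r2<-Add2  regs: r0:1,r1:Add1,r2:Add2,r3:4,r4:3,r5:2
  c5: issue SUB r0<-Add3  regs: r0:Add3,r1:Add1,r2:Add2,r3:4,r4:3,r5:2
  c6: CDB Add1=9; issue MUL r5<-Mul1  regs: r0:Add3,r1:9,r2:Add2,r3:4,r4:3,r5:Mul1
  c7: CDB Add2=5  regs: r0:Add3,r1:9,r2:5,r3:4,r4:3,r5:Mul1
  c8: CDB Add3=1  regs: r0:1,r1:9,r2:5,r3:4,r4:3,r5:Mul1
  c9: -  regs: r0:1,r1:9,r2:5,r3:4,r4:3,r5:Mul1
  c10: -  regs: r0:1,r1:9,r2:5,r3:4,r4:3,r5:Mul1
  c11: -  regs: r0:1,r1:9,r2:5,r3:4,r4:3,r5:Mul1
  c12: CDB Mul1=9  regs: r0:1,r1:9,r2:5,r3:4,r4:3,r5:9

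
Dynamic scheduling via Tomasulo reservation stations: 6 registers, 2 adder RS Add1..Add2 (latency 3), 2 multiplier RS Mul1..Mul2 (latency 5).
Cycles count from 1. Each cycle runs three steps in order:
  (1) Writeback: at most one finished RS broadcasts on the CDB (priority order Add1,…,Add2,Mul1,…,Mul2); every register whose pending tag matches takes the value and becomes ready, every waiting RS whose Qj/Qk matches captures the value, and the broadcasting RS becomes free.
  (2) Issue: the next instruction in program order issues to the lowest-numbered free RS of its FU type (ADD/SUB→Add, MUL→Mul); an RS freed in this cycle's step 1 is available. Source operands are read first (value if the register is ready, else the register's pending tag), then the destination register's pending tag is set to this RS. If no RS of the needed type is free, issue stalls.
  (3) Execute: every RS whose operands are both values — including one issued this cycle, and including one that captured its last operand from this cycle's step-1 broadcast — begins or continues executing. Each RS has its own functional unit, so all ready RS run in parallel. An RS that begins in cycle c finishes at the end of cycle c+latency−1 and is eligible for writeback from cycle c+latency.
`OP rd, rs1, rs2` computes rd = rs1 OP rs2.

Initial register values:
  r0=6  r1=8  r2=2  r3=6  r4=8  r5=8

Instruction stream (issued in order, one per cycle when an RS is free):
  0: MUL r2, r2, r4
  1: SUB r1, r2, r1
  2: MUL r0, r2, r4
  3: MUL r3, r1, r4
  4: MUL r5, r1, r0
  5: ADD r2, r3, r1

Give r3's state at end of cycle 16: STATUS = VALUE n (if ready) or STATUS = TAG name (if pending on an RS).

c1: issue MUL r2<-Mul1 | r0:6,r1:8,r2:Mul1,r3:6,r4:8,r5:8
c2: issue SUB r1<-Add1 | r0:6,r1:Add1,r2:Mul1,r3:6,r4:8,r5:8
c3: issue MUL r0<-Mul2 | r0:Mul2,r1:Add1,r2:Mul1,r3:6,r4:8,r5:8
c4: stall | r0:Mul2,r1:Add1,r2:Mul1,r3:6,r4:8,r5:8
c5: stall | r0:Mul2,r1:Add1,r2:Mul1,r3:6,r4:8,r5:8
c6: CDB Mul1=16; issue MUL r3<-Mul1 | r0:Mul2,r1:Add1,r2:16,r3:Mul1,r4:8,r5:8
c7: stall | r0:Mul2,r1:Add1,r2:16,r3:Mul1,r4:8,r5:8
c8: stall | r0:Mul2,r1:Add1,r2:16,r3:Mul1,r4:8,r5:8
c9: CDB Add1=8; stall | r0:Mul2,r1:8,r2:16,r3:Mul1,r4:8,r5:8
c10: stall | r0:Mul2,r1:8,r2:16,r3:Mul1,r4:8,r5:8
c11: CDB Mul2=128; issue MUL r5<-Mul2 | r0:128,r1:8,r2:16,r3:Mul1,r4:8,r5:Mul2
c12: issue ADD r2<-Add1 | r0:128,r1:8,r2:Add1,r3:Mul1,r4:8,r5:Mul2
c13: - | r0:128,r1:8,r2:Add1,r3:Mul1,r4:8,r5:Mul2
c14: CDB Mul1=64 | r0:128,r1:8,r2:Add1,r3:64,r4:8,r5:Mul2
c15: - | r0:128,r1:8,r2:Add1,r3:64,r4:8,r5:Mul2
c16: CDB Mul2=1024 | r0:128,r1:8,r2:Add1,r3:64,r4:8,r5:1024

STATUS = VALUE 64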